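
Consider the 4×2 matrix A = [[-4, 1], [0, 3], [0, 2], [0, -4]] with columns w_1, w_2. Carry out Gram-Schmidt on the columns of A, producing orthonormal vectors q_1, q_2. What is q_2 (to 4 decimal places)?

w_1 = (-4, 0, 0, 0); ‖w_1‖ = 4.0000, so q_1 = (-1.0000, 0.0000, 0.0000, 0.0000).
q_1·w_2 = (-1.0000)·1 + 0.0000·3 + 0.0000·2 + 0.0000·(-4) = -1.0000.
u_2 = w_2 + 1.0000·q_1 = (0.0000, 3.0000, 2.0000, -4.0000).
‖u_2‖ = 5.3852, so q_2 = (0.0000, 0.5571, 0.3714, -0.7428).

q_2 = (0.0000, 0.5571, 0.3714, -0.7428)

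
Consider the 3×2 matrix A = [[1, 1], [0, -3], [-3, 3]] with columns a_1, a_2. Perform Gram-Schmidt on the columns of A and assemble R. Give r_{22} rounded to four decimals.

r_{22} = 3.5496

a_1 = (1, 0, -3); ‖a_1‖ = 3.1623, so e_1 = (0.3162, 0.0000, -0.9487).
e_1·a_2 = 0.3162·1 + 0.0000·(-3) + (-0.9487)·3 = -2.5298.
u_2 = a_2 + 2.5298·e_1 = (1.8000, -3.0000, 0.6000).
r_{22} = ‖u_2‖ = 3.5496.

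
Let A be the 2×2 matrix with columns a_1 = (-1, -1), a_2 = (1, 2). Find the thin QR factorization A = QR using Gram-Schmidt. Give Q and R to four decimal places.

Q = [[-0.7071, -0.7071], [-0.7071, 0.7071]], R = [[1.4142, -2.1213], [0.0000, 0.7071]]

e_1 = a_1/‖a_1‖ = (-1, -1)/1.4142 = (-0.7071, -0.7071).
r_{12} = e_1·a_2 = -2.1213.
u_2 = a_2 + 2.1213·e_1 = (-0.5000, 0.5000).
‖u_2‖ = 0.7071, so e_2 = (-0.7071, 0.7071).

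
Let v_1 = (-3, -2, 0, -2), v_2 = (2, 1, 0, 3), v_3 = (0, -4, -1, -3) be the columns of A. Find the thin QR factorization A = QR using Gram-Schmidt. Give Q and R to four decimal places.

e_1 = v_1/‖v_1‖ = (-3, -2, 0, -2)/4.1231 = (-0.7276, -0.4851, 0.0000, -0.4851).
r_{12} = e_1·v_2 = -3.3955.
u_2 = v_2 + 3.3955·e_1 = (-0.4706, -0.6471, 0.0000, 1.3529).
‖u_2‖ = 1.5718, so e_2 = (-0.2994, -0.4117, 0.0000, 0.8608).
r_{13} = e_1·v_3 = 3.3955; r_{23} = e_2·v_3 = -0.9356.
u_3 = v_3 − 3.3955·e_1 + 0.9356·e_2 = (2.1905, -2.7381, -1.0000, -0.5476).
‖u_3‖ = 3.6872, so e_3 = (0.5941, -0.7426, -0.2712, -0.1485).

Q = [[-0.7276, -0.2994, 0.5941], [-0.4851, -0.4117, -0.7426], [0.0000, 0.0000, -0.2712], [-0.4851, 0.8608, -0.1485]], R = [[4.1231, -3.3955, 3.3955], [0.0000, 1.5718, -0.9356], [0.0000, 0.0000, 3.6872]]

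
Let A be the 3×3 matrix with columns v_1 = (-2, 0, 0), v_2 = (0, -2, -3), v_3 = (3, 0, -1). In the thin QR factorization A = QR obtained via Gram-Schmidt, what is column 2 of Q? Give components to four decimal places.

e_2 = (0.0000, -0.5547, -0.8321)

v_1 = (-2, 0, 0); ‖v_1‖ = 2.0000, so e_1 = (-1.0000, 0.0000, 0.0000).
e_1·v_2 = (-1.0000)·0 + 0.0000·(-2) + 0.0000·(-3) = 0.0000.
u_2 = v_2 + 0.0000·e_1 = (0.0000, -2.0000, -3.0000).
‖u_2‖ = 3.6056, so e_2 = (0.0000, -0.5547, -0.8321).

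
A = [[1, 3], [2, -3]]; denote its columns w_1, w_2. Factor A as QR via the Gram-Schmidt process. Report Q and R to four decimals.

w_1 = (1, 2); ‖w_1‖ = 2.2361, so q_1 = (0.4472, 0.8944).
q_1·w_2 = 0.4472·3 + 0.8944·(-3) = -1.3416.
u_2 = w_2 + 1.3416·q_1 = (3.6000, -1.8000).
‖u_2‖ = 4.0249, so q_2 = (0.8944, -0.4472).

Q = [[0.4472, 0.8944], [0.8944, -0.4472]], R = [[2.2361, -1.3416], [0.0000, 4.0249]]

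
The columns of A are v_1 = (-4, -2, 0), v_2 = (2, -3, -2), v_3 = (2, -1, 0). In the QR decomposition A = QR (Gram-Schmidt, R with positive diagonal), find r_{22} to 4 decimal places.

v_1 = (-4, -2, 0); ‖v_1‖ = 4.4721, so q_1 = (-0.8944, -0.4472, 0.0000).
q_1·v_2 = (-0.8944)·2 + (-0.4472)·(-3) + 0.0000·(-2) = -0.4472.
u_2 = v_2 + 0.4472·q_1 = (1.6000, -3.2000, -2.0000).
r_{22} = ‖u_2‖ = 4.0988.

r_{22} = 4.0988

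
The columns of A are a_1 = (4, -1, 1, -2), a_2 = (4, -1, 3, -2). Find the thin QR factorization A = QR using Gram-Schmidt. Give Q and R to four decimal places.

q_1 = a_1/‖a_1‖ = (4, -1, 1, -2)/4.6904 = (0.8528, -0.2132, 0.2132, -0.4264).
r_{12} = q_1·a_2 = 5.1168.
u_2 = a_2 − 5.1168·q_1 = (-0.3636, 0.0909, 1.9091, 0.1818).
‖u_2‖ = 1.9540, so q_2 = (-0.1861, 0.0465, 0.9770, 0.0930).

Q = [[0.8528, -0.1861], [-0.2132, 0.0465], [0.2132, 0.9770], [-0.4264, 0.0930]], R = [[4.6904, 5.1168], [0.0000, 1.9540]]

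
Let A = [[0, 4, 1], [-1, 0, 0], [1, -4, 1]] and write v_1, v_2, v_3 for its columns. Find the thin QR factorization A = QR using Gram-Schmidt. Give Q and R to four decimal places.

Q = [[0.0000, 0.8165, 0.5774], [-0.7071, -0.4082, 0.5774], [0.7071, -0.4082, 0.5774]], R = [[1.4142, -2.8284, 0.7071], [0.0000, 4.8990, 0.4082], [0.0000, 0.0000, 1.1547]]

v_1 = (0, -1, 1); ‖v_1‖ = 1.4142, so e_1 = (0.0000, -0.7071, 0.7071).
e_1·v_2 = 0.0000·4 + (-0.7071)·0 + 0.7071·(-4) = -2.8284.
u_2 = v_2 + 2.8284·e_1 = (4.0000, -2.0000, -2.0000).
‖u_2‖ = 4.8990, so e_2 = (0.8165, -0.4082, -0.4082).
e_1·v_3 = 0.0000·1 + (-0.7071)·0 + 0.7071·1 = 0.7071; e_2·v_3 = 0.8165·1 + (-0.4082)·0 + (-0.4082)·1 = 0.4082.
u_3 = v_3 − 0.7071·e_1 − 0.4082·e_2 = (0.6667, 0.6667, 0.6667).
‖u_3‖ = 1.1547, so e_3 = (0.5774, 0.5774, 0.5774).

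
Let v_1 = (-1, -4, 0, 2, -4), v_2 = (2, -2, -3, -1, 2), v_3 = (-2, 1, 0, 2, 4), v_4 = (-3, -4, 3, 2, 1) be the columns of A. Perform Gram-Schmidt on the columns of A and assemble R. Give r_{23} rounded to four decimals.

r_{23} = -0.3259

v_1 = (-1, -4, 0, 2, -4); ‖v_1‖ = 6.0828, so e_1 = (-0.1644, -0.6576, 0.0000, 0.3288, -0.6576).
e_1·v_2 = (-0.1644)·2 + (-0.6576)·(-2) + 0.0000·(-3) + 0.3288·(-1) + (-0.6576)·2 = -0.6576.
u_2 = v_2 + 0.6576·e_1 = (1.8919, -2.4324, -3.0000, -0.7838, 1.5676).
‖u_2‖ = 4.6441, so e_2 = (0.4074, -0.5238, -0.6460, -0.1688, 0.3375).
r_{23} = e_2·v_3 = -0.3259.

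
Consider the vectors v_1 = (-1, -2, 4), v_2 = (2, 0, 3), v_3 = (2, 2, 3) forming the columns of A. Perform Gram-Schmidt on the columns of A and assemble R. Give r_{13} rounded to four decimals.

v_1 = (-1, -2, 4); ‖v_1‖ = 4.5826, so q_1 = (-0.2182, -0.4364, 0.8729).
r_{13} = q_1·v_3 = 1.3093.

r_{13} = 1.3093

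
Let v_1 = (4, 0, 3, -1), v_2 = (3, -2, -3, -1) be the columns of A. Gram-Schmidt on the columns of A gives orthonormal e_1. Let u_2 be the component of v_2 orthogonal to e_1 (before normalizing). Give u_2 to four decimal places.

u_2 = (2.3846, -2.0000, -3.4615, -0.8462)

e_1 = v_1/‖v_1‖ = (4, 0, 3, -1)/5.0990 = (0.7845, 0.0000, 0.5883, -0.1961).
r_{12} = e_1·v_2 = 0.7845.
u_2 = v_2 − 0.7845·e_1 = (2.3846, -2.0000, -3.4615, -0.8462).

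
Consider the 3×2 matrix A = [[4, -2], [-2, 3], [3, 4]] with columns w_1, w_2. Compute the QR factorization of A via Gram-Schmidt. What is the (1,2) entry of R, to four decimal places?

w_1 = (4, -2, 3); ‖w_1‖ = 5.3852, so q_1 = (0.7428, -0.3714, 0.5571).
r_{12} = q_1·w_2 = -0.3714.

r_{12} = -0.3714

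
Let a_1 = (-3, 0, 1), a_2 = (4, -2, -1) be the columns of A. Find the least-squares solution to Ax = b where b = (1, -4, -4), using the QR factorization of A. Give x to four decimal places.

x = (1.4878, 1.6829)

a_1 = (-3, 0, 1); ‖a_1‖ = 3.1623, so e_1 = (-0.9487, 0.0000, 0.3162).
e_1·a_2 = (-0.9487)·4 + 0.0000·(-2) + 0.3162·(-1) = -4.1110.
u_2 = a_2 + 4.1110·e_1 = (0.1000, -2.0000, 0.3000).
‖u_2‖ = 2.0248, so e_2 = (0.0494, -0.9877, 0.1482).
Qᵀb = (-2.2136, 3.4077).
Back-substitute: x_2 = 3.4077/2.0248 = 1.6829.
x_1 = (-2.2136 + 4.1110·1.6829)/3.1623 = 1.4878.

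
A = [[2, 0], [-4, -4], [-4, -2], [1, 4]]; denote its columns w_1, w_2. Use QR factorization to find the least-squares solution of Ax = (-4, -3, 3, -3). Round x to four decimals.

x = (-0.4161, 0.1569)

w_1 = (2, -4, -4, 1); ‖w_1‖ = 6.0828, so e_1 = (0.3288, -0.6576, -0.6576, 0.1644).
e_1·w_2 = 0.3288·0 + (-0.6576)·(-4) + (-0.6576)·(-2) + 0.1644·4 = 4.6032.
u_2 = w_2 − 4.6032·e_1 = (-1.5135, -0.9730, 1.0270, 3.2432).
‖u_2‖ = 3.8485, so e_2 = (-0.3933, -0.2528, 0.2669, 0.8427).
Qᵀb = (-1.8084, 0.6040).
Back-substitute: x_2 = 0.6040/3.8485 = 0.1569.
x_1 = (-1.8084 − 4.6032·0.1569)/6.0828 = -0.4161.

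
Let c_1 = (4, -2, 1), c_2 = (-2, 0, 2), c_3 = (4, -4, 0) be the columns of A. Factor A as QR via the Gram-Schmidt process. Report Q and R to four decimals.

Q = [[0.8729, -0.3419, -0.3482], [-0.4364, -0.2279, -0.8704], [0.2182, 0.9117, -0.3482]], R = [[4.5826, -1.3093, 5.2372], [0.0000, 2.5071, -0.4558], [0.0000, 0.0000, 2.0889]]

c_1 = (4, -2, 1); ‖c_1‖ = 4.5826, so e_1 = (0.8729, -0.4364, 0.2182).
e_1·c_2 = 0.8729·(-2) + (-0.4364)·0 + 0.2182·2 = -1.3093.
u_2 = c_2 + 1.3093·e_1 = (-0.8571, -0.5714, 2.2857).
‖u_2‖ = 2.5071, so e_2 = (-0.3419, -0.2279, 0.9117).
e_1·c_3 = 0.8729·4 + (-0.4364)·(-4) + 0.2182·0 = 5.2372; e_2·c_3 = (-0.3419)·4 + (-0.2279)·(-4) + 0.9117·0 = -0.4558.
u_3 = c_3 − 5.2372·e_1 + 0.4558·e_2 = (-0.7273, -1.8182, -0.7273).
‖u_3‖ = 2.0889, so e_3 = (-0.3482, -0.8704, -0.3482).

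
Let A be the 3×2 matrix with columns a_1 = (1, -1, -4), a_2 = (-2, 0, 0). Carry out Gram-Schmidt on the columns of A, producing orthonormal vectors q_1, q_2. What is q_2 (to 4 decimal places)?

q_2 = (-0.9718, -0.0572, -0.2287)

a_1 = (1, -1, -4); ‖a_1‖ = 4.2426, so q_1 = (0.2357, -0.2357, -0.9428).
q_1·a_2 = 0.2357·(-2) + (-0.2357)·0 + (-0.9428)·0 = -0.4714.
u_2 = a_2 + 0.4714·q_1 = (-1.8889, -0.1111, -0.4444).
‖u_2‖ = 1.9437, so q_2 = (-0.9718, -0.0572, -0.2287).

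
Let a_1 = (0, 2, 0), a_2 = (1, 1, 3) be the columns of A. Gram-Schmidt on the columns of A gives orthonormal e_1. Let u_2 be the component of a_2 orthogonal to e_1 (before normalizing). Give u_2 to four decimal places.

a_1 = (0, 2, 0); ‖a_1‖ = 2.0000, so e_1 = (0.0000, 1.0000, 0.0000).
e_1·a_2 = 0.0000·1 + 1.0000·1 + 0.0000·3 = 1.0000.
u_2 = a_2 − 1.0000·e_1 = (1.0000, 0.0000, 3.0000).

u_2 = (1.0000, 0.0000, 3.0000)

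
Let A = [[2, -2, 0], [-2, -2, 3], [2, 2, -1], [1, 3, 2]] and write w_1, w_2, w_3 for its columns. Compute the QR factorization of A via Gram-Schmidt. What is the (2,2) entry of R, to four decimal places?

w_1 = (2, -2, 2, 1); ‖w_1‖ = 3.6056, so q_1 = (0.5547, -0.5547, 0.5547, 0.2774).
q_1·w_2 = 0.5547·(-2) + (-0.5547)·(-2) + 0.5547·2 + 0.2774·3 = 1.9415.
u_2 = w_2 − 1.9415·q_1 = (-3.0769, -0.9231, 0.9231, 2.4615).
r_{22} = ‖u_2‖ = 4.1510.

r_{22} = 4.1510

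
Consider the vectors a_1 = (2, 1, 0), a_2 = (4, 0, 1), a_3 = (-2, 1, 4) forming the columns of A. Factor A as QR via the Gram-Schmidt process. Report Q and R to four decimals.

Q = [[0.8944, 0.3904, -0.2182], [0.4472, -0.7807, 0.4364], [0.0000, 0.4880, 0.8729]], R = [[2.2361, 3.5777, -1.3416], [0.0000, 2.0494, 0.3904], [0.0000, 0.0000, 4.3644]]

a_1 = (2, 1, 0); ‖a_1‖ = 2.2361, so q_1 = (0.8944, 0.4472, 0.0000).
q_1·a_2 = 0.8944·4 + 0.4472·0 + 0.0000·1 = 3.5777.
u_2 = a_2 − 3.5777·q_1 = (0.8000, -1.6000, 1.0000).
‖u_2‖ = 2.0494, so q_2 = (0.3904, -0.7807, 0.4880).
q_1·a_3 = 0.8944·(-2) + 0.4472·1 + 0.0000·4 = -1.3416; q_2·a_3 = 0.3904·(-2) + (-0.7807)·1 + 0.4880·4 = 0.3904.
u_3 = a_3 + 1.3416·q_1 − 0.3904·q_2 = (-0.9524, 1.9048, 3.8095).
‖u_3‖ = 4.3644, so q_3 = (-0.2182, 0.4364, 0.8729).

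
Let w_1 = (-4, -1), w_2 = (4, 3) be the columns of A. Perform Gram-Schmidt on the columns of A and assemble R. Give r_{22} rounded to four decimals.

r_{22} = 1.9403

e_1 = w_1/‖w_1‖ = (-4, -1)/4.1231 = (-0.9701, -0.2425).
r_{12} = e_1·w_2 = -4.6082.
u_2 = w_2 + 4.6082·e_1 = (-0.4706, 1.8824).
r_{22} = ‖u_2‖ = 1.9403.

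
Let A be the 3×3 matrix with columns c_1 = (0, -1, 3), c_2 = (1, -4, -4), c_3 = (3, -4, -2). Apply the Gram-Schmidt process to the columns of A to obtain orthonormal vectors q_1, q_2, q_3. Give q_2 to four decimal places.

q_2 = (0.1939, -0.9307, -0.3102)

q_1 = c_1/‖c_1‖ = (0, -1, 3)/3.1623 = (0.0000, -0.3162, 0.9487).
r_{12} = q_1·c_2 = -2.5298.
u_2 = c_2 + 2.5298·q_1 = (1.0000, -4.8000, -1.6000).
‖u_2‖ = 5.1575, so q_2 = (0.1939, -0.9307, -0.3102).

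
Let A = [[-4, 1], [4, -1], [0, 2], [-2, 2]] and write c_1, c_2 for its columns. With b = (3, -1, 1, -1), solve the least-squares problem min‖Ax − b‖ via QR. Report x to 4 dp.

x = (-0.4259, -0.1111)

c_1 = (-4, 4, 0, -2); ‖c_1‖ = 6.0000, so e_1 = (-0.6667, 0.6667, 0.0000, -0.3333).
e_1·c_2 = (-0.6667)·1 + 0.6667·(-1) + 0.0000·2 + (-0.3333)·2 = -2.0000.
u_2 = c_2 + 2.0000·e_1 = (-0.3333, 0.3333, 2.0000, 1.3333).
‖u_2‖ = 2.4495, so e_2 = (-0.1361, 0.1361, 0.8165, 0.5443).
Qᵀb = (-2.3333, -0.2722).
Back-substitute: x_2 = -0.2722/2.4495 = -0.1111.
x_1 = (-2.3333 + 2.0000·(-0.1111))/6.0000 = -0.4259.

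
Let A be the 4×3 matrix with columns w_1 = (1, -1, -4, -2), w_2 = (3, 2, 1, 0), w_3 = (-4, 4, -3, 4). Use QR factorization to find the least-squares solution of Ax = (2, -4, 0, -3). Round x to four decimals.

x = (0.3736, -0.3894, -0.6532)

w_1 = (1, -1, -4, -2); ‖w_1‖ = 4.6904, so e_1 = (0.2132, -0.2132, -0.8528, -0.4264).
e_1·w_2 = 0.2132·3 + (-0.2132)·2 + (-0.8528)·1 + (-0.4264)·0 = -0.6396.
u_2 = w_2 + 0.6396·e_1 = (3.1364, 1.8636, 0.4545, -0.2727).
‖u_2‖ = 3.6866, so e_2 = (0.8508, 0.5055, 0.1233, -0.0740).
e_1·w_3 = 0.2132·(-4) + (-0.2132)·4 + (-0.8528)·(-3) + (-0.4264)·4 = -0.8528; e_2·w_3 = 0.8508·(-4) + 0.5055·4 + 0.1233·(-3) + (-0.0740)·4 = -2.0467.
u_3 = w_3 + 0.8528·e_1 + 2.0467·e_2 = (-2.0769, 4.8528, -3.4749, 3.4849).
‖u_3‖ = 7.2169, so e_3 = (-0.2878, 0.6724, -0.4815, 0.4829).
Qᵀb = (2.5584, -0.0986, -4.7139).
Back-substitute: x_3 = -4.7139/7.2169 = -0.6532.
x_2 = (-0.0986 + 2.0467·(-0.6532))/3.6866 = -0.3894.
x_1 = (2.5584 + 0.6396·(-0.3894) + 0.8528·(-0.6532))/4.6904 = 0.3736.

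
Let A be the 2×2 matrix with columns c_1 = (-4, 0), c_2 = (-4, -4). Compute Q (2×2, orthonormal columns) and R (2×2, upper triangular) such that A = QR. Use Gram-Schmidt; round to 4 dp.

c_1 = (-4, 0); ‖c_1‖ = 4.0000, so q_1 = (-1.0000, 0.0000).
q_1·c_2 = (-1.0000)·(-4) + 0.0000·(-4) = 4.0000.
u_2 = c_2 − 4.0000·q_1 = (0.0000, -4.0000).
‖u_2‖ = 4.0000, so q_2 = (0.0000, -1.0000).

Q = [[-1.0000, 0.0000], [0.0000, -1.0000]], R = [[4.0000, 4.0000], [0.0000, 4.0000]]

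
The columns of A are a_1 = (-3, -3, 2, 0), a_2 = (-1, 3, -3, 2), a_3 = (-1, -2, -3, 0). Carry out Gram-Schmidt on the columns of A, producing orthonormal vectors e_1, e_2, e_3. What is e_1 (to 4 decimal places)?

a_1 = (-3, -3, 2, 0); ‖a_1‖ = 4.6904, so e_1 = (-0.6396, -0.6396, 0.4264, 0.0000).

e_1 = (-0.6396, -0.6396, 0.4264, 0.0000)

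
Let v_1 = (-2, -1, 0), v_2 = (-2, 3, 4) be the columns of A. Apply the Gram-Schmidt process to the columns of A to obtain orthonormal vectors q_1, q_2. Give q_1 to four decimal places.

q_1 = v_1/‖v_1‖ = (-2, -1, 0)/2.2361 = (-0.8944, -0.4472, 0.0000).

q_1 = (-0.8944, -0.4472, 0.0000)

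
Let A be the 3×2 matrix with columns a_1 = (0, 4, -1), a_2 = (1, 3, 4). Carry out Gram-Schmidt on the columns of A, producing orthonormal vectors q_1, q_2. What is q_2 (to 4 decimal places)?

q_1 = a_1/‖a_1‖ = (0, 4, -1)/4.1231 = (0.0000, 0.9701, -0.2425).
r_{12} = q_1·a_2 = 1.9403.
u_2 = a_2 − 1.9403·q_1 = (1.0000, 1.1176, 4.4706).
‖u_2‖ = 4.7154, so q_2 = (0.2121, 0.2370, 0.9481).

q_2 = (0.2121, 0.2370, 0.9481)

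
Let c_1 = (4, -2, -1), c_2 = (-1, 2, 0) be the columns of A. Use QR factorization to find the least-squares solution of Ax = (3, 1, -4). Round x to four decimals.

x = (1.5122, 2.2195)

c_1 = (4, -2, -1); ‖c_1‖ = 4.5826, so q_1 = (0.8729, -0.4364, -0.2182).
q_1·c_2 = 0.8729·(-1) + (-0.4364)·2 + (-0.2182)·0 = -1.7457.
u_2 = c_2 + 1.7457·q_1 = (0.5238, 1.2381, -0.3810).
‖u_2‖ = 1.3973, so q_2 = (0.3749, 0.8861, -0.2726).
Qᵀb = (3.0551, 3.1013).
Back-substitute: x_2 = 3.1013/1.3973 = 2.2195.
x_1 = (3.0551 + 1.7457·2.2195)/4.5826 = 1.5122.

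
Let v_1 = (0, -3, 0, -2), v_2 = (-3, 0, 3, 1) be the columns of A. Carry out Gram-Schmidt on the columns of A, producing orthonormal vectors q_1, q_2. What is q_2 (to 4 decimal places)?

v_1 = (0, -3, 0, -2); ‖v_1‖ = 3.6056, so q_1 = (0.0000, -0.8321, 0.0000, -0.5547).
q_1·v_2 = 0.0000·(-3) + (-0.8321)·0 + 0.0000·3 + (-0.5547)·1 = -0.5547.
u_2 = v_2 + 0.5547·q_1 = (-3.0000, -0.4615, 3.0000, 0.6923).
‖u_2‖ = 4.3235, so q_2 = (-0.6939, -0.1068, 0.6939, 0.1601).

q_2 = (-0.6939, -0.1068, 0.6939, 0.1601)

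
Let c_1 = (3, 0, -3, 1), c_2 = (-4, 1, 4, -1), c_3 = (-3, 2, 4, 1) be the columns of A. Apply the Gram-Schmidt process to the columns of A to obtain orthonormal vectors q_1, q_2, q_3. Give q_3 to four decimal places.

q_3 = (0.1833, -0.2750, 0.4583, 0.8250)

q_1 = c_1/‖c_1‖ = (3, 0, -3, 1)/4.3589 = (0.6882, 0.0000, -0.6882, 0.2294).
r_{12} = q_1·c_2 = -5.7354.
u_2 = c_2 + 5.7354·q_1 = (-0.0526, 1.0000, 0.0526, 0.3158).
‖u_2‖ = 1.0513, so q_2 = (-0.0501, 0.9512, 0.0501, 0.3004).
r_{13} = q_1·c_3 = -4.5883; r_{23} = q_2·c_3 = 2.5532.
u_3 = c_3 + 4.5883·q_1 − 2.5532·q_2 = (0.2857, -0.4286, 0.7143, 1.2857).
‖u_3‖ = 1.5584, so q_3 = (0.1833, -0.2750, 0.4583, 0.8250).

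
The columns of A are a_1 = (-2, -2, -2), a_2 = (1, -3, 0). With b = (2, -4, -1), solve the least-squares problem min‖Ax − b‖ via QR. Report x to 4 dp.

q_1 = a_1/‖a_1‖ = (-2, -2, -2)/3.4641 = (-0.5774, -0.5774, -0.5774).
r_{12} = q_1·a_2 = 1.1547.
u_2 = a_2 − 1.1547·q_1 = (1.6667, -2.3333, 0.6667).
‖u_2‖ = 2.9439, so q_2 = (0.5661, -0.7926, 0.2265).
Qᵀb = (1.7321, 4.0762).
Back-substitute: x_2 = 4.0762/2.9439 = 1.3846.
x_1 = (1.7321 − 1.1547·1.3846)/3.4641 = 0.0385.

x = (0.0385, 1.3846)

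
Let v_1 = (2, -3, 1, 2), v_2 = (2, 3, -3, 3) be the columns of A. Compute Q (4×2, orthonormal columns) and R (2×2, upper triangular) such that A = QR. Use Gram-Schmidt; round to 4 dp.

e_1 = v_1/‖v_1‖ = (2, -3, 1, 2)/4.2426 = (0.4714, -0.7071, 0.2357, 0.4714).
r_{12} = e_1·v_2 = -0.4714.
u_2 = v_2 + 0.4714·e_1 = (2.2222, 2.6667, -2.8889, 3.2222).
‖u_2‖ = 5.5478, so e_2 = (0.4006, 0.4807, -0.5207, 0.5808).

Q = [[0.4714, 0.4006], [-0.7071, 0.4807], [0.2357, -0.5207], [0.4714, 0.5808]], R = [[4.2426, -0.4714], [0.0000, 5.5478]]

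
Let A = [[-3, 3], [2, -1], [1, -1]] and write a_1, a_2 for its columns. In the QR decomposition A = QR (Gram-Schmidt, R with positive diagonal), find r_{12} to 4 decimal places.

r_{12} = -3.2071

a_1 = (-3, 2, 1); ‖a_1‖ = 3.7417, so e_1 = (-0.8018, 0.5345, 0.2673).
r_{12} = e_1·a_2 = -3.2071.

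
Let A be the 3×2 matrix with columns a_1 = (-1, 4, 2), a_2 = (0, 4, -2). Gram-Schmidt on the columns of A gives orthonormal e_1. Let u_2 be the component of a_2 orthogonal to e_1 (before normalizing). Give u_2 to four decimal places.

a_1 = (-1, 4, 2); ‖a_1‖ = 4.5826, so e_1 = (-0.2182, 0.8729, 0.4364).
e_1·a_2 = (-0.2182)·0 + 0.8729·4 + 0.4364·(-2) = 2.6186.
u_2 = a_2 − 2.6186·e_1 = (0.5714, 1.7143, -3.1429).

u_2 = (0.5714, 1.7143, -3.1429)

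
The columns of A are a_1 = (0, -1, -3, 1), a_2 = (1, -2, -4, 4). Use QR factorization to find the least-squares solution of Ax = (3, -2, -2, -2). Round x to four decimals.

x = (1.1566, -0.3735)

a_1 = (0, -1, -3, 1); ‖a_1‖ = 3.3166, so q_1 = (0.0000, -0.3015, -0.9045, 0.3015).
q_1·a_2 = 0.0000·1 + (-0.3015)·(-2) + (-0.9045)·(-4) + 0.3015·4 = 5.4272.
u_2 = a_2 − 5.4272·q_1 = (1.0000, -0.3636, 0.9091, 2.3636).
‖u_2‖ = 2.7469, so q_2 = (0.3640, -0.1324, 0.3310, 0.8605).
Qᵀb = (1.8091, -1.0260).
Back-substitute: x_2 = -1.0260/2.7469 = -0.3735.
x_1 = (1.8091 − 5.4272·(-0.3735))/3.3166 = 1.1566.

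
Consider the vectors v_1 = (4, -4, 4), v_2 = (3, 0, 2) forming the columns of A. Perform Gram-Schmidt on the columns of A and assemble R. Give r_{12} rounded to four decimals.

r_{12} = 2.8868

v_1 = (4, -4, 4); ‖v_1‖ = 6.9282, so q_1 = (0.5774, -0.5774, 0.5774).
r_{12} = q_1·v_2 = 2.8868.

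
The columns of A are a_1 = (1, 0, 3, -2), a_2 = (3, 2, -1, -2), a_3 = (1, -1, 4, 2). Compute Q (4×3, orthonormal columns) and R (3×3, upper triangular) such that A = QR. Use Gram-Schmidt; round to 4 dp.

Q = [[0.2673, 0.6611, 0.5782], [0.0000, 0.4871, 0.0413], [0.8018, -0.4523, 0.3097], [-0.5345, -0.3479, 0.7537]], R = [[3.7417, 1.0690, 2.4054], [0.0000, 4.1057, -2.3312], [0.0000, 0.0000, 3.2832]]

q_1 = a_1/‖a_1‖ = (1, 0, 3, -2)/3.7417 = (0.2673, 0.0000, 0.8018, -0.5345).
r_{12} = q_1·a_2 = 1.0690.
u_2 = a_2 − 1.0690·q_1 = (2.7143, 2.0000, -1.8571, -1.4286).
‖u_2‖ = 4.1057, so q_2 = (0.6611, 0.4871, -0.4523, -0.3479).
r_{13} = q_1·a_3 = 2.4054; r_{23} = q_2·a_3 = -2.3312.
u_3 = a_3 − 2.4054·q_1 + 2.3312·q_2 = (1.8983, 0.1356, 1.0169, 2.4746).
‖u_3‖ = 3.2832, so q_3 = (0.5782, 0.0413, 0.3097, 0.7537).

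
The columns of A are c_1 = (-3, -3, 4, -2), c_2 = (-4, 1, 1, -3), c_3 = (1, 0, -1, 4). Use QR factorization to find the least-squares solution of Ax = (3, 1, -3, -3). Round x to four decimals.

c_1 = (-3, -3, 4, -2); ‖c_1‖ = 6.1644, so q_1 = (-0.4867, -0.4867, 0.6489, -0.3244).
q_1·c_2 = (-0.4867)·(-4) + (-0.4867)·1 + 0.6489·1 + (-0.3244)·(-3) = 3.0822.
u_2 = c_2 − 3.0822·q_1 = (-2.5000, 2.5000, -1.0000, -2.0000).
‖u_2‖ = 4.1833, so q_2 = (-0.5976, 0.5976, -0.2390, -0.4781).
q_1·c_3 = (-0.4867)·1 + (-0.4867)·0 + 0.6489·(-1) + (-0.3244)·4 = -2.4333; q_2·c_3 = (-0.5976)·1 + 0.5976·0 + (-0.2390)·(-1) + (-0.4781)·4 = -2.2709.
u_3 = c_3 + 2.4333·q_1 + 2.2709·q_2 = (-1.5414, 0.1729, 0.0361, 2.1248).
‖u_3‖ = 2.6309, so q_3 = (-0.5859, 0.0657, 0.0137, 0.8076).
Qᵀb = (-2.9200, 0.9562, -4.1559).
Back-substitute: x_3 = -4.1559/2.6309 = -1.5796.
x_2 = (0.9562 + 2.2709·(-1.5796))/4.1833 = -0.6289.
x_1 = (-2.9200 − 3.0822·(-0.6289) + 2.4333·(-1.5796))/6.1644 = -0.7828.

x = (-0.7828, -0.6289, -1.5796)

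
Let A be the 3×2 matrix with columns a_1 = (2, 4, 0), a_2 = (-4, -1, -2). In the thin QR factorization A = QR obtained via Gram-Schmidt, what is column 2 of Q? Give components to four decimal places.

q_2 = (-0.7537, 0.3769, -0.5384)

a_1 = (2, 4, 0); ‖a_1‖ = 4.4721, so q_1 = (0.4472, 0.8944, 0.0000).
q_1·a_2 = 0.4472·(-4) + 0.8944·(-1) + 0.0000·(-2) = -2.6833.
u_2 = a_2 + 2.6833·q_1 = (-2.8000, 1.4000, -2.0000).
‖u_2‖ = 3.7148, so q_2 = (-0.7537, 0.3769, -0.5384).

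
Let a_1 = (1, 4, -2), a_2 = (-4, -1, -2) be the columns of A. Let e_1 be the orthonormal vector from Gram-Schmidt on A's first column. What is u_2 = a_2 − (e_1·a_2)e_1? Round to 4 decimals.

u_2 = (-3.8095, -0.2381, -2.3810)

e_1 = a_1/‖a_1‖ = (1, 4, -2)/4.5826 = (0.2182, 0.8729, -0.4364).
r_{12} = e_1·a_2 = -0.8729.
u_2 = a_2 + 0.8729·e_1 = (-3.8095, -0.2381, -2.3810).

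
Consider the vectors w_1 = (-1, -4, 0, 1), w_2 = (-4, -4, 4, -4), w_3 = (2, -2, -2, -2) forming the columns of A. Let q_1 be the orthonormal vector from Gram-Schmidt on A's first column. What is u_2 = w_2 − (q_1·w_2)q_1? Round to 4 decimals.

u_2 = (-3.1111, -0.4444, 4.0000, -4.8889)

w_1 = (-1, -4, 0, 1); ‖w_1‖ = 4.2426, so q_1 = (-0.2357, -0.9428, 0.0000, 0.2357).
q_1·w_2 = (-0.2357)·(-4) + (-0.9428)·(-4) + 0.0000·4 + 0.2357·(-4) = 3.7712.
u_2 = w_2 − 3.7712·q_1 = (-3.1111, -0.4444, 4.0000, -4.8889).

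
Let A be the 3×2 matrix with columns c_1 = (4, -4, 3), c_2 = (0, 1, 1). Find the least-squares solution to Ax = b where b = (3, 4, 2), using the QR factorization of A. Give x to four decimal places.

q_1 = c_1/‖c_1‖ = (4, -4, 3)/6.4031 = (0.6247, -0.6247, 0.4685).
r_{12} = q_1·c_2 = -0.1562.
u_2 = c_2 + 0.1562·q_1 = (0.0976, 0.9024, 1.0732).
‖u_2‖ = 1.4056, so q_2 = (0.0694, 0.6420, 0.7635).
Qᵀb = (0.3123, 4.3035).
Back-substitute: x_2 = 4.3035/1.4056 = 3.0617.
x_1 = (0.3123 + 0.1562·3.0617)/6.4031 = 0.1235.

x = (0.1235, 3.0617)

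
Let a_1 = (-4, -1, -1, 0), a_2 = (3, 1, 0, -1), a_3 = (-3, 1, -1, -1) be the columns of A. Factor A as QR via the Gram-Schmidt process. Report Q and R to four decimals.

a_1 = (-4, -1, -1, 0); ‖a_1‖ = 4.2426, so q_1 = (-0.9428, -0.2357, -0.2357, 0.0000).
q_1·a_2 = (-0.9428)·3 + (-0.2357)·1 + (-0.2357)·0 + 0.0000·(-1) = -3.0641.
u_2 = a_2 + 3.0641·q_1 = (0.1111, 0.2778, -0.7222, -1.0000).
‖u_2‖ = 1.2693, so q_2 = (0.0875, 0.2188, -0.5690, -0.7878).
q_1·a_3 = (-0.9428)·(-3) + (-0.2357)·1 + (-0.2357)·(-1) + 0.0000·(-1) = 2.8284; q_2·a_3 = 0.0875·(-3) + 0.2188·1 + (-0.5690)·(-1) + (-0.7878)·(-1) = 1.3131.
u_3 = a_3 − 2.8284·q_1 − 1.3131·q_2 = (-0.4483, 1.3793, 0.4138, 0.0345).
‖u_3‖ = 1.5086, so q_3 = (-0.2971, 0.9143, 0.2743, 0.0229).

Q = [[-0.9428, 0.0875, -0.2971], [-0.2357, 0.2188, 0.9143], [-0.2357, -0.5690, 0.2743], [0.0000, -0.7878, 0.0229]], R = [[4.2426, -3.0641, 2.8284], [0.0000, 1.2693, 1.3131], [0.0000, 0.0000, 1.5086]]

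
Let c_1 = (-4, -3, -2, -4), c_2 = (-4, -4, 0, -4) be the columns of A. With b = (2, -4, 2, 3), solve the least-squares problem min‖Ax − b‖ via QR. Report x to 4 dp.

c_1 = (-4, -3, -2, -4); ‖c_1‖ = 6.7082, so q_1 = (-0.5963, -0.4472, -0.2981, -0.5963).
q_1·c_2 = (-0.5963)·(-4) + (-0.4472)·(-4) + (-0.2981)·0 + (-0.5963)·(-4) = 6.5591.
u_2 = c_2 − 6.5591·q_1 = (-0.0889, -1.0667, 1.9556, -0.0889).
‖u_2‖ = 2.2311, so q_2 = (-0.0398, -0.4781, 0.8765, -0.0398).
Qᵀb = (-1.7889, 3.4662).
Back-substitute: x_2 = 3.4662/2.2311 = 1.5536.
x_1 = (-1.7889 − 6.5591·1.5536)/6.7082 = -1.7857.

x = (-1.7857, 1.5536)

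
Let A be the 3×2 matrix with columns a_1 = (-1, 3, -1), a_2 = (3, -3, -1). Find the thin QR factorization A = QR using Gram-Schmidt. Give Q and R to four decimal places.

e_1 = a_1/‖a_1‖ = (-1, 3, -1)/3.3166 = (-0.3015, 0.9045, -0.3015).
r_{12} = e_1·a_2 = -3.3166.
u_2 = a_2 + 3.3166·e_1 = (2.0000, 0.0000, -2.0000).
‖u_2‖ = 2.8284, so e_2 = (0.7071, 0.0000, -0.7071).

Q = [[-0.3015, 0.7071], [0.9045, 0.0000], [-0.3015, -0.7071]], R = [[3.3166, -3.3166], [0.0000, 2.8284]]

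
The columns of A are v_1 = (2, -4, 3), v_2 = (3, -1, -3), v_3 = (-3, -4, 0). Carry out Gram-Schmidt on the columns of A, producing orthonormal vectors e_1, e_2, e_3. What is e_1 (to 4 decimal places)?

v_1 = (2, -4, 3); ‖v_1‖ = 5.3852, so e_1 = (0.3714, -0.7428, 0.5571).

e_1 = (0.3714, -0.7428, 0.5571)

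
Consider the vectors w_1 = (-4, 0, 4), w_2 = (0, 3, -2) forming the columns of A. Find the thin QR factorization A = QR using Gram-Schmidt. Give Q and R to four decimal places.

Q = [[-0.7071, -0.3015], [0.0000, 0.9045], [0.7071, -0.3015]], R = [[5.6569, -1.4142], [0.0000, 3.3166]]

w_1 = (-4, 0, 4); ‖w_1‖ = 5.6569, so e_1 = (-0.7071, 0.0000, 0.7071).
e_1·w_2 = (-0.7071)·0 + 0.0000·3 + 0.7071·(-2) = -1.4142.
u_2 = w_2 + 1.4142·e_1 = (-1.0000, 3.0000, -1.0000).
‖u_2‖ = 3.3166, so e_2 = (-0.3015, 0.9045, -0.3015).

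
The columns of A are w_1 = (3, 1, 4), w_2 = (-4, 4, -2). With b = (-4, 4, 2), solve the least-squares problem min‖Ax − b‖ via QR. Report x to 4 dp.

x = (0.6588, 1.0706)

w_1 = (3, 1, 4); ‖w_1‖ = 5.0990, so q_1 = (0.5883, 0.1961, 0.7845).
q_1·w_2 = 0.5883·(-4) + 0.1961·4 + 0.7845·(-2) = -3.1379.
u_2 = w_2 + 3.1379·q_1 = (-2.1538, 4.6154, 0.4615).
‖u_2‖ = 5.1141, so q_2 = (-0.4212, 0.9025, 0.0902).
Qᵀb = (0.0000, 5.4751).
Back-substitute: x_2 = 5.4751/5.1141 = 1.0706.
x_1 = (0.0000 + 3.1379·1.0706)/5.0990 = 0.6588.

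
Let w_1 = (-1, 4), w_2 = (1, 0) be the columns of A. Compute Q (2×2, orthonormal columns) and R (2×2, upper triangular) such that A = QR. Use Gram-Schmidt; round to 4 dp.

Q = [[-0.2425, 0.9701], [0.9701, 0.2425]], R = [[4.1231, -0.2425], [0.0000, 0.9701]]

w_1 = (-1, 4); ‖w_1‖ = 4.1231, so q_1 = (-0.2425, 0.9701).
q_1·w_2 = (-0.2425)·1 + 0.9701·0 = -0.2425.
u_2 = w_2 + 0.2425·q_1 = (0.9412, 0.2353).
‖u_2‖ = 0.9701, so q_2 = (0.9701, 0.2425).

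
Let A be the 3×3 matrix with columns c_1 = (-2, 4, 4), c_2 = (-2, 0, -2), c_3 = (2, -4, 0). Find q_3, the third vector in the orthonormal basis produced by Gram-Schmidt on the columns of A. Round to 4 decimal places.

q_3 = (-0.4851, -0.7276, 0.4851)

c_1 = (-2, 4, 4); ‖c_1‖ = 6.0000, so q_1 = (-0.3333, 0.6667, 0.6667).
q_1·c_2 = (-0.3333)·(-2) + 0.6667·0 + 0.6667·(-2) = -0.6667.
u_2 = c_2 + 0.6667·q_1 = (-2.2222, 0.4444, -1.5556).
‖u_2‖ = 2.7487, so q_2 = (-0.8085, 0.1617, -0.5659).
q_1·c_3 = (-0.3333)·2 + 0.6667·(-4) + 0.6667·0 = -3.3333; q_2·c_3 = (-0.8085)·2 + 0.1617·(-4) + (-0.5659)·0 = -2.2637.
u_3 = c_3 + 3.3333·q_1 + 2.2637·q_2 = (-0.9412, -1.4118, 0.9412).
‖u_3‖ = 1.9403, so q_3 = (-0.4851, -0.7276, 0.4851).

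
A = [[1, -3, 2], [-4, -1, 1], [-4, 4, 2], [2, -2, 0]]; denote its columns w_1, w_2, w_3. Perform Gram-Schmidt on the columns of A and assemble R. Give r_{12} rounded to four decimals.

e_1 = w_1/‖w_1‖ = (1, -4, -4, 2)/6.0828 = (0.1644, -0.6576, -0.6576, 0.3288).
r_{12} = e_1·w_2 = -3.1236.

r_{12} = -3.1236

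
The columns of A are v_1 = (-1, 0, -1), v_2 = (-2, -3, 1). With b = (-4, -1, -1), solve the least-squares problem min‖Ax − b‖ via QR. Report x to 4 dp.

x = (2.2222, 0.5556)

q_1 = v_1/‖v_1‖ = (-1, 0, -1)/1.4142 = (-0.7071, 0.0000, -0.7071).
r_{12} = q_1·v_2 = 0.7071.
u_2 = v_2 − 0.7071·q_1 = (-1.5000, -3.0000, 1.5000).
‖u_2‖ = 3.6742, so q_2 = (-0.4082, -0.8165, 0.4082).
Qᵀb = (3.5355, 2.0412).
Back-substitute: x_2 = 2.0412/3.6742 = 0.5556.
x_1 = (3.5355 − 0.7071·0.5556)/1.4142 = 2.2222.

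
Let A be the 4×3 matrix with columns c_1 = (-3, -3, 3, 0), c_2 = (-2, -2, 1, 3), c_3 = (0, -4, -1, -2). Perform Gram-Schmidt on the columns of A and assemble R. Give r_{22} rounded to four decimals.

r_{22} = 3.1091

c_1 = (-3, -3, 3, 0); ‖c_1‖ = 5.1962, so q_1 = (-0.5774, -0.5774, 0.5774, 0.0000).
q_1·c_2 = (-0.5774)·(-2) + (-0.5774)·(-2) + 0.5774·1 + 0.0000·3 = 2.8868.
u_2 = c_2 − 2.8868·q_1 = (-0.3333, -0.3333, -0.6667, 3.0000).
r_{22} = ‖u_2‖ = 3.1091.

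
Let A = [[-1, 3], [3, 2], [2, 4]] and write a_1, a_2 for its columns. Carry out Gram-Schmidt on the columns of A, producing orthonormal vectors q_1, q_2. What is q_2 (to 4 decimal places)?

q_2 = (0.8391, -0.0792, 0.5383)

a_1 = (-1, 3, 2); ‖a_1‖ = 3.7417, so q_1 = (-0.2673, 0.8018, 0.5345).
q_1·a_2 = (-0.2673)·3 + 0.8018·2 + 0.5345·4 = 2.9399.
u_2 = a_2 − 2.9399·q_1 = (3.7857, -0.3571, 2.4286).
‖u_2‖ = 4.5119, so q_2 = (0.8391, -0.0792, 0.5383).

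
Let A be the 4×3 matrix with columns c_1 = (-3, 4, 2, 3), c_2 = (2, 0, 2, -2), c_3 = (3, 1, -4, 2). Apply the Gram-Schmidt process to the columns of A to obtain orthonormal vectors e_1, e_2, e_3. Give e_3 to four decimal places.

c_1 = (-3, 4, 2, 3); ‖c_1‖ = 6.1644, so e_1 = (-0.4867, 0.6489, 0.3244, 0.4867).
e_1·c_2 = (-0.4867)·2 + 0.6489·0 + 0.3244·2 + 0.4867·(-2) = -1.2978.
u_2 = c_2 + 1.2978·e_1 = (1.3684, 0.8421, 2.4211, -1.3684).
‖u_2‖ = 3.2118, so e_2 = (0.4261, 0.2622, 0.7538, -0.4261).
e_1·c_3 = (-0.4867)·3 + 0.6489·1 + 0.3244·(-4) + 0.4867·2 = -1.1355; e_2·c_3 = 0.4261·3 + 0.2622·1 + 0.7538·(-4) + (-0.4261)·2 = -2.3269.
u_3 = c_3 + 1.1355·e_1 + 2.3269·e_2 = (3.4388, 2.3469, -1.8776, 1.5612).
‖u_3‖ = 4.8266, so e_3 = (0.7125, 0.4863, -0.3890, 0.3235).

e_3 = (0.7125, 0.4863, -0.3890, 0.3235)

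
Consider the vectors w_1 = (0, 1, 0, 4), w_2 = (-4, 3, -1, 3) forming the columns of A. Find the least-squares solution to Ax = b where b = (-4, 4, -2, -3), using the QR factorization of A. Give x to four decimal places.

w_1 = (0, 1, 0, 4); ‖w_1‖ = 4.1231, so q_1 = (0.0000, 0.2425, 0.0000, 0.9701).
q_1·w_2 = 0.0000·(-4) + 0.2425·3 + 0.0000·(-1) + 0.9701·3 = 3.6380.
u_2 = w_2 − 3.6380·q_1 = (-4.0000, 2.1176, -1.0000, -0.5294).
‖u_2‖ = 4.6653, so q_2 = (-0.8574, 0.4539, -0.2144, -0.1135).
Qᵀb = (-1.9403, 6.0144).
Back-substitute: x_2 = 6.0144/4.6653 = 1.2892.
x_1 = (-1.9403 − 3.6380·1.2892)/4.1231 = -1.6081.

x = (-1.6081, 1.2892)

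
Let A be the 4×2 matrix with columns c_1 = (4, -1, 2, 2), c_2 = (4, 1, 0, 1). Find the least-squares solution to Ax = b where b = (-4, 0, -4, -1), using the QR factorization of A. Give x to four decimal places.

x = (-1.1118, 0.1056)

c_1 = (4, -1, 2, 2); ‖c_1‖ = 5.0000, so e_1 = (0.8000, -0.2000, 0.4000, 0.4000).
e_1·c_2 = 0.8000·4 + (-0.2000)·1 + 0.4000·0 + 0.4000·1 = 3.4000.
u_2 = c_2 − 3.4000·e_1 = (1.2800, 1.6800, -1.3600, -0.3600).
‖u_2‖ = 2.5377, so e_2 = (0.5044, 0.6620, -0.5359, -0.1419).
Qᵀb = (-5.2000, 0.2680).
Back-substitute: x_2 = 0.2680/2.5377 = 0.1056.
x_1 = (-5.2000 − 3.4000·0.1056)/5.0000 = -1.1118.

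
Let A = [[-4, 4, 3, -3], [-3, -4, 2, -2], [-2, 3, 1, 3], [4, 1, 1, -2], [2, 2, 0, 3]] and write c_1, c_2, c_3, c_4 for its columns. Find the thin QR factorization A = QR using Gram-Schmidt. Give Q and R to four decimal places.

Q = [[-0.5714, 0.5662, 0.3683, -0.3879], [-0.4286, -0.6084, 0.5729, 0.3357], [-0.2857, 0.4307, -0.0409, 0.6145], [0.5714, 0.1717, 0.7229, -0.1222], [0.2857, 0.3072, 0.1091, 0.5867]], R = [[7.0000, -0.2857, -2.2857, 1.4286], [0.0000, 6.7763, 1.0842, 1.3884], [0.0000, 0.0000, 2.9326, -3.4918], [0.0000, 0.0000, 0.0000, 4.3404]]

q_1 = c_1/‖c_1‖ = (-4, -3, -2, 4, 2)/7.0000 = (-0.5714, -0.4286, -0.2857, 0.5714, 0.2857).
r_{12} = q_1·c_2 = -0.2857.
u_2 = c_2 + 0.2857·q_1 = (3.8367, -4.1224, 2.9184, 1.1633, 2.0816).
‖u_2‖ = 6.7763, so q_2 = (0.5662, -0.6084, 0.4307, 0.1717, 0.3072).
r_{13} = q_1·c_3 = -2.2857; r_{23} = q_2·c_3 = 1.0842.
u_3 = c_3 + 2.2857·q_1 − 1.0842·q_2 = (1.0800, 1.6800, -0.1200, 2.1200, 0.3200).
‖u_3‖ = 2.9326, so q_3 = (0.3683, 0.5729, -0.0409, 0.7229, 0.1091).
r_{14} = q_1·c_4 = 1.4286; r_{24} = q_2·c_4 = 1.3884; r_{34} = q_3·c_4 = -3.4918.
u_4 = c_4 − 1.4286·q_1 − 1.3884·q_2 + 3.4918·q_3 = (-1.6838, 1.4573, 2.6673, -0.5304, 2.5464).
‖u_4‖ = 4.3404, so q_4 = (-0.3879, 0.3357, 0.6145, -0.1222, 0.5867).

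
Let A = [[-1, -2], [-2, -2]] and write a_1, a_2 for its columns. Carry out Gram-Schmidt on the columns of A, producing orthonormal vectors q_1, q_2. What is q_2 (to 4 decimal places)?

a_1 = (-1, -2); ‖a_1‖ = 2.2361, so q_1 = (-0.4472, -0.8944).
q_1·a_2 = (-0.4472)·(-2) + (-0.8944)·(-2) = 2.6833.
u_2 = a_2 − 2.6833·q_1 = (-0.8000, 0.4000).
‖u_2‖ = 0.8944, so q_2 = (-0.8944, 0.4472).

q_2 = (-0.8944, 0.4472)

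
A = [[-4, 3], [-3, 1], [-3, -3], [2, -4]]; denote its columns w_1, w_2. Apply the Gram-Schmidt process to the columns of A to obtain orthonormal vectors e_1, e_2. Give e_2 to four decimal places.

e_2 = (0.2794, -0.0193, -0.7515, -0.5973)

w_1 = (-4, -3, -3, 2); ‖w_1‖ = 6.1644, so e_1 = (-0.6489, -0.4867, -0.4867, 0.3244).
e_1·w_2 = (-0.6489)·3 + (-0.4867)·1 + (-0.4867)·(-3) + 0.3244·(-4) = -2.2711.
u_2 = w_2 + 2.2711·e_1 = (1.5263, -0.1053, -4.1053, -3.2632).
‖u_2‖ = 5.4628, so e_2 = (0.2794, -0.0193, -0.7515, -0.5973).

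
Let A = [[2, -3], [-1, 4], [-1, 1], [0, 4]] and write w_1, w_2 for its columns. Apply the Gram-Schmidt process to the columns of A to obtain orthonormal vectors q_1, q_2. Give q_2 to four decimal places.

w_1 = (2, -1, -1, 0); ‖w_1‖ = 2.4495, so q_1 = (0.8165, -0.4082, -0.4082, 0.0000).
q_1·w_2 = 0.8165·(-3) + (-0.4082)·4 + (-0.4082)·1 + 0.0000·4 = -4.4907.
u_2 = w_2 + 4.4907·q_1 = (0.6667, 2.1667, -0.8333, 4.0000).
‖u_2‖ = 4.6726, so q_2 = (0.1427, 0.4637, -0.1783, 0.8561).

q_2 = (0.1427, 0.4637, -0.1783, 0.8561)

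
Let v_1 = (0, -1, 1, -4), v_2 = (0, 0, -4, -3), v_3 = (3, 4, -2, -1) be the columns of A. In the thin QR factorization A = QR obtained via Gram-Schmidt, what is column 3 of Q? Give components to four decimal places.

v_1 = (0, -1, 1, -4); ‖v_1‖ = 4.2426, so q_1 = (0.0000, -0.2357, 0.2357, -0.9428).
q_1·v_2 = 0.0000·0 + (-0.2357)·0 + 0.2357·(-4) + (-0.9428)·(-3) = 1.8856.
u_2 = v_2 − 1.8856·q_1 = (0.0000, 0.4444, -4.4444, -1.2222).
‖u_2‖ = 4.6308, so q_2 = (0.0000, 0.0960, -0.9598, -0.2639).
q_1·v_3 = 0.0000·3 + (-0.2357)·4 + 0.2357·(-2) + (-0.9428)·(-1) = -0.4714; q_2·v_3 = 0.0000·3 + 0.0960·4 + (-0.9598)·(-2) + (-0.2639)·(-1) = 2.5673.
u_3 = v_3 + 0.4714·q_1 − 2.5673·q_2 = (3.0000, 3.6425, 0.5751, -0.7668).
‖u_3‖ = 4.8152, so q_3 = (0.6230, 0.7564, 0.1194, -0.1593).

q_3 = (0.6230, 0.7564, 0.1194, -0.1593)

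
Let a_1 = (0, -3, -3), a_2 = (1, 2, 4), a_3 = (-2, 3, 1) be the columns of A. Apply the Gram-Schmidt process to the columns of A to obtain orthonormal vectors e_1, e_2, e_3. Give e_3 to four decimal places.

e_1 = a_1/‖a_1‖ = (0, -3, -3)/4.2426 = (0.0000, -0.7071, -0.7071).
r_{12} = e_1·a_2 = -4.2426.
u_2 = a_2 + 4.2426·e_1 = (1.0000, -1.0000, 1.0000).
‖u_2‖ = 1.7321, so e_2 = (0.5774, -0.5774, 0.5774).
r_{13} = e_1·a_3 = -2.8284; r_{23} = e_2·a_3 = -2.3094.
u_3 = a_3 + 2.8284·e_1 + 2.3094·e_2 = (-0.6667, -0.3333, 0.3333).
‖u_3‖ = 0.8165, so e_3 = (-0.8165, -0.4082, 0.4082).

e_3 = (-0.8165, -0.4082, 0.4082)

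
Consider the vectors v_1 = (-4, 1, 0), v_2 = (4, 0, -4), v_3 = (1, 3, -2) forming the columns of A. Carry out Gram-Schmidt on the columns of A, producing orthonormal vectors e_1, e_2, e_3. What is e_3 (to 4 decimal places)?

v_1 = (-4, 1, 0); ‖v_1‖ = 4.1231, so e_1 = (-0.9701, 0.2425, 0.0000).
e_1·v_2 = (-0.9701)·4 + 0.2425·0 + 0.0000·(-4) = -3.8806.
u_2 = v_2 + 3.8806·e_1 = (0.2353, 0.9412, -4.0000).
‖u_2‖ = 4.1160, so e_2 = (0.0572, 0.2287, -0.9718).
e_1·v_3 = (-0.9701)·1 + 0.2425·3 + 0.0000·(-2) = -0.2425; e_2·v_3 = 0.0572·1 + 0.2287·3 + (-0.9718)·(-2) = 2.6868.
u_3 = v_3 + 0.2425·e_1 − 2.6868·e_2 = (0.6111, 2.4444, 0.6111).
‖u_3‖ = 2.5927, so e_3 = (0.2357, 0.9428, 0.2357).

e_3 = (0.2357, 0.9428, 0.2357)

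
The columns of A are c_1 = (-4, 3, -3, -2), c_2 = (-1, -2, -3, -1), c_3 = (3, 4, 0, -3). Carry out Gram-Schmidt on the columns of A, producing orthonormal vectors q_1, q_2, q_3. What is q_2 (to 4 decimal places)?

c_1 = (-4, 3, -3, -2); ‖c_1‖ = 6.1644, so q_1 = (-0.6489, 0.4867, -0.4867, -0.3244).
q_1·c_2 = (-0.6489)·(-1) + 0.4867·(-2) + (-0.4867)·(-3) + (-0.3244)·(-1) = 1.4600.
u_2 = c_2 − 1.4600·q_1 = (-0.0526, -2.7105, -2.2895, -0.5263).
‖u_2‖ = 3.5873, so q_2 = (-0.0147, -0.7556, -0.6382, -0.1467).

q_2 = (-0.0147, -0.7556, -0.6382, -0.1467)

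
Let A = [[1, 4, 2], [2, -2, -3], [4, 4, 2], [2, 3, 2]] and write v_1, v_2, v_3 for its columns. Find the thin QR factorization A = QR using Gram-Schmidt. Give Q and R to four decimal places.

Q = [[0.2000, 0.6162, -0.7618], [0.4000, -0.7426, -0.4956], [0.8000, 0.0948, 0.2867], [0.4000, 0.2449, 0.3031]], R = [[5.0000, 4.4000, 1.6000], [0.0000, 5.0636, 4.1394], [0.0000, 0.0000, 1.1427]]

q_1 = v_1/‖v_1‖ = (1, 2, 4, 2)/5.0000 = (0.2000, 0.4000, 0.8000, 0.4000).
r_{12} = q_1·v_2 = 4.4000.
u_2 = v_2 − 4.4000·q_1 = (3.1200, -3.7600, 0.4800, 1.2400).
‖u_2‖ = 5.0636, so q_2 = (0.6162, -0.7426, 0.0948, 0.2449).
r_{13} = q_1·v_3 = 1.6000; r_{23} = q_2·v_3 = 4.1394.
u_3 = v_3 − 1.6000·q_1 − 4.1394·q_2 = (-0.8705, -0.5663, 0.3276, 0.3463).
‖u_3‖ = 1.1427, so q_3 = (-0.7618, -0.4956, 0.2867, 0.3031).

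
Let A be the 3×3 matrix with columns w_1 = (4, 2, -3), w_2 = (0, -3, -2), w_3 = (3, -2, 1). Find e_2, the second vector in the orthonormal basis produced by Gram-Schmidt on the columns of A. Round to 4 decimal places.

w_1 = (4, 2, -3); ‖w_1‖ = 5.3852, so e_1 = (0.7428, 0.3714, -0.5571).
e_1·w_2 = 0.7428·0 + 0.3714·(-3) + (-0.5571)·(-2) = 0.0000.
u_2 = w_2 + 0.0000·e_1 = (0.0000, -3.0000, -2.0000).
‖u_2‖ = 3.6056, so e_2 = (0.0000, -0.8321, -0.5547).

e_2 = (0.0000, -0.8321, -0.5547)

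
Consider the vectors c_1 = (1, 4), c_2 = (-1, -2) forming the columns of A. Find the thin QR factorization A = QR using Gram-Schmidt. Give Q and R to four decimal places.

Q = [[0.2425, -0.9701], [0.9701, 0.2425]], R = [[4.1231, -2.1828], [0.0000, 0.4851]]

c_1 = (1, 4); ‖c_1‖ = 4.1231, so q_1 = (0.2425, 0.9701).
q_1·c_2 = 0.2425·(-1) + 0.9701·(-2) = -2.1828.
u_2 = c_2 + 2.1828·q_1 = (-0.4706, 0.1176).
‖u_2‖ = 0.4851, so q_2 = (-0.9701, 0.2425).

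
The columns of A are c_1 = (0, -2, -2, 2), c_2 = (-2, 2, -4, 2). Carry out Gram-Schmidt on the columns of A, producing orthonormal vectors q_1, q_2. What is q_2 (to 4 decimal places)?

q_1 = c_1/‖c_1‖ = (0, -2, -2, 2)/3.4641 = (0.0000, -0.5774, -0.5774, 0.5774).
r_{12} = q_1·c_2 = 2.3094.
u_2 = c_2 − 2.3094·q_1 = (-2.0000, 3.3333, -2.6667, 0.6667).
‖u_2‖ = 4.7610, so q_2 = (-0.4201, 0.7001, -0.5601, 0.1400).

q_2 = (-0.4201, 0.7001, -0.5601, 0.1400)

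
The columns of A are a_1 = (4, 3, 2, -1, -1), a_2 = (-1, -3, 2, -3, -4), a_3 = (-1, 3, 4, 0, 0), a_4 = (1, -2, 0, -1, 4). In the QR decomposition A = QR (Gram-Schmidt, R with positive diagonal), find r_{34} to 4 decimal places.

a_1 = (4, 3, 2, -1, -1); ‖a_1‖ = 5.5678, so e_1 = (0.7184, 0.5388, 0.3592, -0.1796, -0.1796).
e_1·a_2 = 0.7184·(-1) + 0.5388·(-3) + 0.3592·2 + (-0.1796)·(-3) + (-0.1796)·(-4) = -0.3592.
u_2 = a_2 + 0.3592·e_1 = (-0.7419, -2.8065, 2.1290, -3.0645, -4.0645).
‖u_2‖ = 6.2347, so e_2 = (-0.1190, -0.4501, 0.3415, -0.4915, -0.6519).
e_1·a_3 = 0.7184·(-1) + 0.5388·3 + 0.3592·4 + (-0.1796)·0 + (-0.1796)·0 = 2.3349; e_2·a_3 = (-0.1190)·(-1) + (-0.4501)·3 + 0.3415·4 + (-0.4915)·0 + (-0.6519)·0 = 0.1345.
u_3 = a_3 − 2.3349·e_1 − 0.1345·e_2 = (-2.6614, 1.8025, 3.1154, 0.4855, 0.5071).
‖u_3‖ = 4.5310, so e_3 = (-0.5874, 0.3978, 0.6876, 0.1071, 0.1119).
r_{34} = e_3·a_4 = -1.0425.

r_{34} = -1.0425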